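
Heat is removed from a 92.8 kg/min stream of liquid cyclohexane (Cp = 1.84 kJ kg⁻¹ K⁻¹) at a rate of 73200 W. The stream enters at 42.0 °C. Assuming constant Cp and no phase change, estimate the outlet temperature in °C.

Q = 73200 W = 4392 kJ/min
ΔT = Q/(ṁ·Cp) = 4392/(92.8×1.84) = 25.722 K
T_out = 42.0 − 25.722 = 16.278 °C

T_out = 16.3 °C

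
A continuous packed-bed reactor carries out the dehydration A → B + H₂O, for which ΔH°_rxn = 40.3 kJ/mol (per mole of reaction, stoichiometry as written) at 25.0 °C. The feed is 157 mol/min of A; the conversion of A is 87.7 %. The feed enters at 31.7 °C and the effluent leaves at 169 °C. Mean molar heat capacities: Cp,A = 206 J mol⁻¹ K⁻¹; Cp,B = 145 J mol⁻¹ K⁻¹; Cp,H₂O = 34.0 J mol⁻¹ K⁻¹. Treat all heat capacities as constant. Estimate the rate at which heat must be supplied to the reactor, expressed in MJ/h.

Q_in = 567 MJ/h

Extent of reaction ξ = 0.877 × 157 = 137.69 mol/min
Reaction term: ξ·ΔH°_rxn = 137.69 × 40.3 = 5548.9 kJ/min
Sensible, feed 31.7→25 °C: -216.69 kJ/min
Outlet flows (mol/min): A 19.311, B 137.69, H₂O 137.69
Sensible, products 25→169 °C: 4121.9 kJ/min
Q = ΔH = 9454.1 kJ/min = 157.57 kW
Heat supplied = 567.25 MJ/h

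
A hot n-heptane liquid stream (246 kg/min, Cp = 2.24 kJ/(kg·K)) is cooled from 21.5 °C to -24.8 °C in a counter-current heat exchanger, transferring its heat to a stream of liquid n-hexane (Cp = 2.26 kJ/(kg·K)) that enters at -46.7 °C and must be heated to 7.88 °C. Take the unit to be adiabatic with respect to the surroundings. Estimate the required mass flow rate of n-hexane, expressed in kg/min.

ṁ_c = 207 kg/min

Heat released by hot stream: Q = 246 × 2.24 × (21.5 − -24.8) = 25513 kJ/min
Energy balance on cold side (adiabatic exchanger): Q = ṁ_c·Cp_c·(T_c,out − T_c,in)
ṁ_c = 25513 / [2.26 × (7.88 − -46.7)] = 206.83 kg/min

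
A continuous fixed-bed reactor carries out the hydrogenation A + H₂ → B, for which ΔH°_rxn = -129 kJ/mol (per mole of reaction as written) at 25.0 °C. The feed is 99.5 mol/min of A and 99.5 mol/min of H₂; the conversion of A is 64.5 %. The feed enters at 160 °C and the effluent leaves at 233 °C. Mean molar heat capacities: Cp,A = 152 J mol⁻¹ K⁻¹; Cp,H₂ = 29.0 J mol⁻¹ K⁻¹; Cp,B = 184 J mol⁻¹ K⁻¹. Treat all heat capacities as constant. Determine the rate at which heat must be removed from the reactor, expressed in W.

Extent of reaction ξ = 0.645 × 99.5 = 64.177 mol/min
Reaction term: ξ·ΔH°_rxn = 64.177 × -129 = -8278.9 kJ/min
Sensible, feed 160→25 °C: -2431.3 kJ/min
Outlet flows (mol/min): A 35.323, H₂ 35.323, B 64.177
Sensible, products 25→233 °C: 3786 kJ/min
Q = ΔH = -6924.2 kJ/min = -115.4 kW
Heat removed = 115400 W

Q_out = 115000 W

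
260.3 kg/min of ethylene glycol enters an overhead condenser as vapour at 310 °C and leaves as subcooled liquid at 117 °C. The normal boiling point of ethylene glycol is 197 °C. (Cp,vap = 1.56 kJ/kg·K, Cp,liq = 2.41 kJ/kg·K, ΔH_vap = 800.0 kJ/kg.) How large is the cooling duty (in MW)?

vapour 310→197 °C: -176.28 kJ/kg
condensation at 197 °C: -800 kJ/kg
liquid 197→117 °C: -192.8 kJ/kg
Δh = -176.28 + -800 + -192.8 = -1169.1 kJ/kg
Q = ṁ·Δh = 260.3 kg/min × -1169.1 kJ/kg = -304310 kJ/min
|Q| = 5071.9 kW = 5.0719 MW

Q_c = 5.07 MW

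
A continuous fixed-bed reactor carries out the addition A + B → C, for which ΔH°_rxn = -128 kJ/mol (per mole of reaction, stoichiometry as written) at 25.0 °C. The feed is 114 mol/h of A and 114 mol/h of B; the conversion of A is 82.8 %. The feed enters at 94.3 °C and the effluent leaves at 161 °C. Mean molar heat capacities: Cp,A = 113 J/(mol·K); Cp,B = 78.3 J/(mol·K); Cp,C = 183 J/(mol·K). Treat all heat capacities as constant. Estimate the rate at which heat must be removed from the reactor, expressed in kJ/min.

Extent of reaction ξ = 0.828 × 114 = 94.392 mol/h
Reaction term: ξ·ΔH°_rxn = 94.392 × -128 = -12082 kJ/h
Sensible, feed 94.3→25 °C: -1511.3 kJ/h
Outlet flows (mol/h): A 19.608, B 19.608, C 94.392
Sensible, products 25→161 °C: 2859.4 kJ/h
Q = ΔH = -10734 kJ/h = -2.9817 kW
Heat removed = 178.9 kJ/min

Q_out = 179 kJ/min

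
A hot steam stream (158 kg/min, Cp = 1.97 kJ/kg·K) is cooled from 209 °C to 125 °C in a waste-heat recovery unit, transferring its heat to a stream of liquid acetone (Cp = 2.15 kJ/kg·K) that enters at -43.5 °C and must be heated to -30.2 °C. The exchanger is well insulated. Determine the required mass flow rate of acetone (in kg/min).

ṁ_c = 914 kg/min

Heat released by hot stream: Q = 158 × 1.97 × (209 − 125) = 26146 kJ/min
Energy balance on cold side (adiabatic exchanger): Q = ṁ_c·Cp_c·(T_c,out − T_c,in)
ṁ_c = 26146 / [2.15 × (-30.2 − -43.5)] = 914.35 kg/min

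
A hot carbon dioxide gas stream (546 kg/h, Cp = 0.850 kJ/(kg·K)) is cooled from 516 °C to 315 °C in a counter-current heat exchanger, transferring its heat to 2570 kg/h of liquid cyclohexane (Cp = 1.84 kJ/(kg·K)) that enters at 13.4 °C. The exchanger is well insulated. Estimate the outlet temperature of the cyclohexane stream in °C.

Heat released by hot stream: Q = 546 × 0.850 × (516 − 315) = 93284 kJ/h
Energy balance on cold side (adiabatic exchanger): Q = ṁ_c·Cp_c·(T_c,out − T_c,in)
T_c,out = 13.4 + 93284/(2570 × 1.84) = 33.127 °C

T_c,out = 33.1 °C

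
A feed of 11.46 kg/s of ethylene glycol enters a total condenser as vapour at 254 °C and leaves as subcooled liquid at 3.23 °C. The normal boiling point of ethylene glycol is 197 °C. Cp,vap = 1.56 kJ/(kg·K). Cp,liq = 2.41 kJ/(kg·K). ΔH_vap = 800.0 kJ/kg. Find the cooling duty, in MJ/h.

Q_c = 55900 MJ/h

vapour 254→197 °C: -88.92 kJ/kg
condensation at 197 °C: -800 kJ/kg
liquid 197→3.23 °C: -466.99 kJ/kg
Δh = -88.92 + -800 + -466.99 = -1355.9 kJ/kg
Q = ṁ·Δh = 11.46 kg/s × -1355.9 kJ/kg = -15539 kJ/s
|Q| = 15539 kW = 55939 MJ/h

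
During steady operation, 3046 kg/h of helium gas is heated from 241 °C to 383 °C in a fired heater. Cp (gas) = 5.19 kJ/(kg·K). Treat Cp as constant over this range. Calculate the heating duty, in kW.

Q = ṁ·Cp·ΔT = 3046 × 5.19 × (383 − 241) = 2.2448e+06 kJ/h
Converting: 2.2448e+06 / 3600 s = 623.57 kW

Q = 624 kW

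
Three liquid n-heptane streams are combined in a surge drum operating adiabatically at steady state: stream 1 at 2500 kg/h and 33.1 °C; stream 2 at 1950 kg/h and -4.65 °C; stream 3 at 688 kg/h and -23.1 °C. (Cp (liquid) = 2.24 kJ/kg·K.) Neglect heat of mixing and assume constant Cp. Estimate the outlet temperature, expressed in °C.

T_out = 11.2 °C

Energy balance with Q = 0: Σ ṁᵢCp,ᵢ(T_out − Tᵢ) = 0
Σ ṁᵢCp,ᵢTᵢ = 2500×2.24×33.1 + 1950×2.24×-4.65 + 688×2.24×-23.1 = 129450
Σ ṁᵢCp,ᵢ = 2500×2.24 + 1950×2.24 + 688×2.24 = 11509
T_out = 129450 / 11509 = 11.248 °C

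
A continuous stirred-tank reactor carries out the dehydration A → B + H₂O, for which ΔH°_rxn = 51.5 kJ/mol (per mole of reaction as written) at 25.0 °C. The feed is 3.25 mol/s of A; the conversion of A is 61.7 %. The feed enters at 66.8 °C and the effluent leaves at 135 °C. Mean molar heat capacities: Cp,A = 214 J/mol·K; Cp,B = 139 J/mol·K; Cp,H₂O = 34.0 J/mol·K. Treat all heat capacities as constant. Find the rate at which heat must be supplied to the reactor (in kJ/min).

Extent of reaction ξ = 0.617 × 3.25 = 2.0053 mol/s
Reaction term: ξ·ΔH°_rxn = 2.0053 × 51.5 = 103.27 kJ/s
Sensible, feed 66.8→25 °C: -29.072 kJ/s
Outlet flows (mol/s): A 1.2447, B 2.0053, H₂O 2.0053
Sensible, products 25→135 °C: 67.461 kJ/s
Q = ΔH = 141.66 kJ/s = 141.66 kW
Heat supplied = 8499.6 kJ/min

Q_in = 8500 kJ/min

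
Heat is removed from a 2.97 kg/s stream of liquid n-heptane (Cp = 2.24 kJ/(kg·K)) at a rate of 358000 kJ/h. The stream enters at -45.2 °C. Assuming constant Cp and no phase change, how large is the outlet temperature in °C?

Q = 358000 kJ/h = 99.444 kJ/s
ΔT = Q/(ṁ·Cp) = 99.444/(2.97×2.24) = 14.948 K
T_out = -45.2 − 14.948 = -60.148 °C

T_out = -60.1 °C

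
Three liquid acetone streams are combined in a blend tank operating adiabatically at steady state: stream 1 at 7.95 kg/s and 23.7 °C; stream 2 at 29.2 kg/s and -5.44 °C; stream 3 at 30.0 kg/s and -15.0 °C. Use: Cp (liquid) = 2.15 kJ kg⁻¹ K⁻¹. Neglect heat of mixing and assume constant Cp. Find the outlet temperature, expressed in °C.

No heat crosses the boundary, so H_out = H_in.
T_out = Σ ṁᵢCp,ᵢTᵢ / Σ ṁᵢCp,ᵢ
      = -903.93 / 144.37 = -6.2611 °C

T_out = -6.26 °C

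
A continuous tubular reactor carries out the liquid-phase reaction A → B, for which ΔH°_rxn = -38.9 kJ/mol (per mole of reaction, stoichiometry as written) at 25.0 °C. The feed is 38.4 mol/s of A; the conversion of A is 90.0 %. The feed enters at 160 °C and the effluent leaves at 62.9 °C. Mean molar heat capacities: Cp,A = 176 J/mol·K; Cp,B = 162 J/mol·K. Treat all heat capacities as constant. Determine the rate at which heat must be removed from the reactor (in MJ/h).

Extent of reaction ξ = 0.900 × 38.4 = 34.56 mol/s
Reaction term: ξ·ΔH°_rxn = 34.56 × -38.9 = -1344.4 kJ/s
Sensible, feed 160→25 °C: -912.38 kJ/s
Outlet flows (mol/s): A 3.84, B 34.56
Sensible, products 25→62.9 °C: 237.81 kJ/s
Q = ΔH = -2019 kJ/s = -2019 kW
Heat removed = 7268.3 MJ/h

Q_out = 7270 MJ/h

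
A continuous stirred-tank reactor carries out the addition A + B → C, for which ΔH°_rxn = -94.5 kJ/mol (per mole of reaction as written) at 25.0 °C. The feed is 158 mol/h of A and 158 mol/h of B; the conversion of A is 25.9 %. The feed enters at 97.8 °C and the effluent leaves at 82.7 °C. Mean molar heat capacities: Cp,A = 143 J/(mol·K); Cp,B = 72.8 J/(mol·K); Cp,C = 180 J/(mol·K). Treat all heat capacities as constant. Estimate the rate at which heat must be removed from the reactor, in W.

Extent of reaction ξ = 0.259 × 158 = 40.922 mol/h
Reaction term: ξ·ΔH°_rxn = 40.922 × -94.5 = -3867.1 kJ/h
Sensible, feed 97.8→25 °C: -2482.2 kJ/h
Outlet flows (mol/h): A 117.08, B 117.08, C 40.922
Sensible, products 25→82.7 °C: 1882.8 kJ/h
Q = ΔH = -4466.5 kJ/h = -1.2407 kW
Heat removed = 1240.7 W

Q_out = 1240 W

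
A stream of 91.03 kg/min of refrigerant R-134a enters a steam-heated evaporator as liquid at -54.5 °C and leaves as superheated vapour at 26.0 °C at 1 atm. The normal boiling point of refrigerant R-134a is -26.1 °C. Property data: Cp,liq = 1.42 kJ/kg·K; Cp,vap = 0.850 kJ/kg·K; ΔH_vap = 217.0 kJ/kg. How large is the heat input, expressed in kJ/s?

Q = 458 kJ/s

liquid -54.5→-26.1 °C: 40.328 kJ/kg
vaporisation at -26.1 °C: 217 kJ/kg
vapour -26.1→26.0 °C: 44.285 kJ/kg
Δh = 40.328 + 217 + 44.285 = 301.61 kJ/kg
Q = ṁ·Δh = 91.03 kg/min × 301.61 kJ/kg = 27456 kJ/min
|Q| = 457.6 kW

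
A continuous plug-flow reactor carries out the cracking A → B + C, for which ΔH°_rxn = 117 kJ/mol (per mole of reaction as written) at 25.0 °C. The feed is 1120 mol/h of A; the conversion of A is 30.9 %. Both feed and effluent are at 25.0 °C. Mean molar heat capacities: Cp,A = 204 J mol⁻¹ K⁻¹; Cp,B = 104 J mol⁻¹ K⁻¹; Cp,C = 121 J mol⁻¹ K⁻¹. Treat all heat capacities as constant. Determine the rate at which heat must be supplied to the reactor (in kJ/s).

Extent of reaction ξ = 0.309 × 1120 = 346.08 mol/h
Reaction term: ξ·ΔH°_rxn = 346.08 × 117 = 40491 kJ/h
Q = ΔH = 40491 kJ/h = 11.248 kW
Heat supplied = 11.248 kJ/s

Q_in = 11.2 kJ/s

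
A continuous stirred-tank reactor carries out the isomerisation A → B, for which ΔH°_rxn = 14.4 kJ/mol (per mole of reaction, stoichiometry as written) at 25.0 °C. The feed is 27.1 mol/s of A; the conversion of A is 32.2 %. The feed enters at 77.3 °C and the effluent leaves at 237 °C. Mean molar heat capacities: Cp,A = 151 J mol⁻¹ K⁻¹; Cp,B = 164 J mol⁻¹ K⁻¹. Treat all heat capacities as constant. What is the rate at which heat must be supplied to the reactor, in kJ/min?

Q_in = 48200 kJ/min

Extent of reaction ξ = 0.322 × 27.1 = 8.7262 mol/s
Reaction term: ξ·ΔH°_rxn = 8.7262 × 14.4 = 125.66 kJ/s
Sensible, feed 77.3→25 °C: -214.02 kJ/s
Outlet flows (mol/s): A 18.374, B 8.7262
Sensible, products 25→237 °C: 891.57 kJ/s
Q = ΔH = 803.22 kJ/s = 803.22 kW
Heat supplied = 48193 kJ/min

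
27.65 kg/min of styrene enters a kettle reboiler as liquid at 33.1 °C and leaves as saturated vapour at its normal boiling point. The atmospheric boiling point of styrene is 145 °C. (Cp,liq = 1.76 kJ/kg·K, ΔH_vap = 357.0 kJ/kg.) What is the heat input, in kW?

Q = 255 kW

liquid 33.1→145 °C: 196.94 kJ/kg
vaporisation at 145 °C: 357 kJ/kg
Δh = 196.94 + 357 = 553.94 kJ/kg
Q = ṁ·Δh = 27.65 kg/min × 553.94 kJ/kg = 15317 kJ/min
|Q| = 255.28 kW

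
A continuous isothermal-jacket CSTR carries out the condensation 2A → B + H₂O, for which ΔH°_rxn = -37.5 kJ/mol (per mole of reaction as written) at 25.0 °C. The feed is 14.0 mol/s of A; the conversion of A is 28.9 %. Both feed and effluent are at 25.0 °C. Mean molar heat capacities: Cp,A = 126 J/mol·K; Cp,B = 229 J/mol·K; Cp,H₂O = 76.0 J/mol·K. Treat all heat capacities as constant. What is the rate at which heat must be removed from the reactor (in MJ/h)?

Extent of reaction ξ = 0.289 × 14.0 / 2 = 2.023 mol/s
Reaction term: ξ·ΔH°_rxn = 2.023 × -37.5 = -75.862 kJ/s
Q = ΔH = -75.862 kJ/s = -75.862 kW
Heat removed = 273.1 MJ/h

Q_out = 273 MJ/h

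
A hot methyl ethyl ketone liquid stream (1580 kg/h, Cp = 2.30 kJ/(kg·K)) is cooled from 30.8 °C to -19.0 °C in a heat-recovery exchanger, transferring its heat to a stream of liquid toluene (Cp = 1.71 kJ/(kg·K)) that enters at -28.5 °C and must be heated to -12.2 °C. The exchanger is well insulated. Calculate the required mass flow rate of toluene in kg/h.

ṁ_c = 6490 kg/h

Heat released by hot stream: Q = 1580 × 2.30 × (30.8 − -19.0) = 180970 kJ/h
Energy balance on cold side (adiabatic exchanger): Q = ṁ_c·Cp_c·(T_c,out − T_c,in)
ṁ_c = 180970 / [1.71 × (-12.2 − -28.5)] = 6492.8 kg/h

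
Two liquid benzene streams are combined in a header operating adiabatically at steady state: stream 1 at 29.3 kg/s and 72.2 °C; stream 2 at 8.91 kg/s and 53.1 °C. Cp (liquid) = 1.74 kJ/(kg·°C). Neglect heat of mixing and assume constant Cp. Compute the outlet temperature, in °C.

Energy balance with Q = 0: Σ ṁᵢCp,ᵢ(T_out − Tᵢ) = 0
Σ ṁᵢCp,ᵢTᵢ = 29.3×1.74×72.2 + 8.91×1.74×53.1 = 4504.1
Σ ṁᵢCp,ᵢ = 29.3×1.74 + 8.91×1.74 = 66.485
T_out = 4504.1 / 66.485 = 67.746 °C

T_out = 67.7 °C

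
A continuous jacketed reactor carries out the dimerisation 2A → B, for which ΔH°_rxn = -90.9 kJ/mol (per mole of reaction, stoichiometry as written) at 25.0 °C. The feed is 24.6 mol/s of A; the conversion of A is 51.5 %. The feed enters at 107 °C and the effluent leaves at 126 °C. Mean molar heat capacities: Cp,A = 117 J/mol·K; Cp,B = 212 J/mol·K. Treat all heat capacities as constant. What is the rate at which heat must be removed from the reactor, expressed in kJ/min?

Extent of reaction ξ = 0.515 × 24.6 / 2 = 6.3345 mol/s
Reaction term: ξ·ΔH°_rxn = 6.3345 × -90.9 = -575.81 kJ/s
Sensible, feed 107→25 °C: -236.01 kJ/s
Outlet flows (mol/s): A 11.931, B 6.3345
Sensible, products 25→126 °C: 276.62 kJ/s
Q = ΔH = -535.2 kJ/s = -535.2 kW
Heat removed = 32112 kJ/min

Q_out = 32100 kJ/min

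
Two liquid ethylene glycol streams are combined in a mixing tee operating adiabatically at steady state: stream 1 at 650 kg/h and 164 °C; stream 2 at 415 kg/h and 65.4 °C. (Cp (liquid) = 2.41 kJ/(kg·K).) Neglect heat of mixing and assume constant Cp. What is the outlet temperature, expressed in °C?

T_out = 126 °C

Adiabatic, steady state ⇒ Σ ṁᵢCp,ᵢ(T_out − Tᵢ) = 0
T_out = Σ ṁᵢCp,ᵢTᵢ / Σ ṁᵢCp,ᵢ
      = 322320 / 2566.7 = 125.58 °C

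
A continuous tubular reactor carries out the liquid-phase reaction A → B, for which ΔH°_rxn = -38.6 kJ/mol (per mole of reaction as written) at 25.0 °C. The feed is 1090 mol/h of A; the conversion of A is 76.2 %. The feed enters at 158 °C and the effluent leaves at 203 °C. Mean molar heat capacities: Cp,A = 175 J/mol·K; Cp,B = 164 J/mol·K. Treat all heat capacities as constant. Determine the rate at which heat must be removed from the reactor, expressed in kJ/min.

Q_out = 418 kJ/min

Extent of reaction ξ = 0.762 × 1090 = 830.58 mol/h
Reaction term: ξ·ΔH°_rxn = 830.58 × -38.6 = -32060 kJ/h
Sensible, feed 158→25 °C: -25370 kJ/h
Outlet flows (mol/h): A 259.42, B 830.58
Sensible, products 25→203 °C: 32327 kJ/h
Q = ΔH = -25103 kJ/h = -6.973 kW
Heat removed = 418.38 kJ/min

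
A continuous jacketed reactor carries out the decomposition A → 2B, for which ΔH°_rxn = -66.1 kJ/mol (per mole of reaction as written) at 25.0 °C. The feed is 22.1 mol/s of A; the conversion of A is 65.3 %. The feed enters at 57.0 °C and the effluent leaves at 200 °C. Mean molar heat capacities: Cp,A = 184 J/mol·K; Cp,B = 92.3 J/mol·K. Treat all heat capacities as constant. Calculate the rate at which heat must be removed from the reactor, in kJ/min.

Q_out = 22300 kJ/min

Extent of reaction ξ = 0.653 × 22.1 = 14.431 mol/s
Reaction term: ξ·ΔH°_rxn = 14.431 × -66.1 = -953.91 kJ/s
Sensible, feed 57.0→25 °C: -130.12 kJ/s
Outlet flows (mol/s): A 7.6687, B 28.863
Sensible, products 25→200 °C: 713.14 kJ/s
Q = ΔH = -370.9 kJ/s = -370.9 kW
Heat removed = 22254 kJ/min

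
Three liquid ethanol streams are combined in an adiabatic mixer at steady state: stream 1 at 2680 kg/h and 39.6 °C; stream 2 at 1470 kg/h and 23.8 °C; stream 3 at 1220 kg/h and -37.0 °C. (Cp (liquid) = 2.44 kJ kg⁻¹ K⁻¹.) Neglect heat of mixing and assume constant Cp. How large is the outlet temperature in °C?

Adiabatic, steady state ⇒ Σ ṁᵢCp,ᵢ(T_out − Tᵢ) = 0
Σ ṁᵢCp,ᵢTᵢ = 2680×2.44×39.6 + 1470×2.44×23.8 + 1220×2.44×-37.0 = 234180
Σ ṁᵢCp,ᵢ = 2680×2.44 + 1470×2.44 + 1220×2.44 = 13103
T_out = 234180 / 13103 = 17.872 °C

T_out = 17.9 °C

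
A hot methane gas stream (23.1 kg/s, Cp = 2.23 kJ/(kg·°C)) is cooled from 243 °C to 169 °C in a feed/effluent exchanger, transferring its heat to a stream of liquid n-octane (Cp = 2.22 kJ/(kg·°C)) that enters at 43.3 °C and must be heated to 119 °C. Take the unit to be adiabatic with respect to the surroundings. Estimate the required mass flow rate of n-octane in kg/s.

ṁ_c = 22.7 kg/s

Heat released by hot stream: Q = 23.1 × 2.23 × (243 − 169) = 3812 kJ/s
Energy balance on cold side (adiabatic exchanger): Q = ṁ_c·Cp_c·(T_c,out − T_c,in)
ṁ_c = 3812 / [2.22 × (119 − 43.3)] = 22.683 kg/s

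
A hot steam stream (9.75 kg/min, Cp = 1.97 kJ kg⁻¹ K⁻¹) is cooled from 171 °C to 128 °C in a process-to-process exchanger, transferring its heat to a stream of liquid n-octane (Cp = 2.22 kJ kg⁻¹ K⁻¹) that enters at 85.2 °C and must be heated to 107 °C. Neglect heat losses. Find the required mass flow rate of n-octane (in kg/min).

ṁ_c = 17.1 kg/min

Heat released by hot stream: Q = 9.75 × 1.97 × (171 − 128) = 825.92 kJ/min
Energy balance on cold side (adiabatic exchanger): Q = ṁ_c·Cp_c·(T_c,out − T_c,in)
ṁ_c = 825.92 / [2.22 × (107 − 85.2)] = 17.066 kg/min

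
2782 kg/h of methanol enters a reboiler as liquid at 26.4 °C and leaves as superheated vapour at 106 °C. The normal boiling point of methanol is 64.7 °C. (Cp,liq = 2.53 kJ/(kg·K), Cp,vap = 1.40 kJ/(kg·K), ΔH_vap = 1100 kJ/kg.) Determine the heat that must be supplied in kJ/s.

liquid 26.4→64.7 °C: 96.899 kJ/kg
vaporisation at 64.7 °C: 1100 kJ/kg
vapour 64.7→106 °C: 57.82 kJ/kg
Δh = 96.899 + 1100 + 57.82 = 1254.7 kJ/kg
Q = ṁ·Δh = 2782 kg/h × 1254.7 kJ/kg = 3.4906e+06 kJ/h
|Q| = 969.62 kW

Q = 970 kJ/s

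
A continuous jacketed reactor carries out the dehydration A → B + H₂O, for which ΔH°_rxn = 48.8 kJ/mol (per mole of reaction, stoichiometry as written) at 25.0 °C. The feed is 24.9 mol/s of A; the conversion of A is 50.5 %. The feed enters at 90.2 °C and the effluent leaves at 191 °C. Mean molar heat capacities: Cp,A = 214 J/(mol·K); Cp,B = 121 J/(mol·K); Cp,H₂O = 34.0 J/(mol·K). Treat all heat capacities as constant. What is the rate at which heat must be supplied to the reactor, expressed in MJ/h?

Q_in = 3700 MJ/h

Extent of reaction ξ = 0.505 × 24.9 = 12.574 mol/s
Reaction term: ξ·ΔH°_rxn = 12.574 × 48.8 = 613.64 kJ/s
Sensible, feed 90.2→25 °C: -347.42 kJ/s
Outlet flows (mol/s): A 12.325, B 12.574, H₂O 12.574
Sensible, products 25→191 °C: 761.39 kJ/s
Q = ΔH = 1027.6 kJ/s = 1027.6 kW
Heat supplied = 3699.4 MJ/h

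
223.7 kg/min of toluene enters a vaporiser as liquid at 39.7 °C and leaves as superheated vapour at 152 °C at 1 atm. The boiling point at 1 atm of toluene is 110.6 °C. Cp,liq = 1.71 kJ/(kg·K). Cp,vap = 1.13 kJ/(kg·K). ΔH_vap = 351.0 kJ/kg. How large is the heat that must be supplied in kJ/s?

liquid 39.7→110.6 °C: 121.24 kJ/kg
vaporisation at 110.6 °C: 351 kJ/kg
vapour 110.6→152 °C: 46.782 kJ/kg
Δh = 121.24 + 351 + 46.782 = 519.02 kJ/kg
Q = ṁ·Δh = 223.7 kg/min × 519.02 kJ/kg = 116100 kJ/min
|Q| = 1935.1 kW

Q = 1940 kJ/s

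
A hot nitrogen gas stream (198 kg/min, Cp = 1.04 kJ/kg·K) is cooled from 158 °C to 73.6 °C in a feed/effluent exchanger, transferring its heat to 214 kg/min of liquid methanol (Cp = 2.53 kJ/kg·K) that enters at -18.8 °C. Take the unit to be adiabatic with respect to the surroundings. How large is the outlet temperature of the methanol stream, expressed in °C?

T_c,out = 13.3 °C

Heat released by hot stream: Q = 198 × 1.04 × (158 − 73.6) = 17380 kJ/min
Energy balance on cold side (adiabatic exchanger): Q = ṁ_c·Cp_c·(T_c,out − T_c,in)
T_c,out = -18.8 + 17380/(214 × 2.53) = 13.3 °C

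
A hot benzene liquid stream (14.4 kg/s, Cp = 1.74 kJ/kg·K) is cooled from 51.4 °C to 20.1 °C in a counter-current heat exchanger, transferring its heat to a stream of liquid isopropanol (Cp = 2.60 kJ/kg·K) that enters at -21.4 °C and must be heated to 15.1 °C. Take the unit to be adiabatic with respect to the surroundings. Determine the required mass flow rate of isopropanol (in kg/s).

ṁ_c = 8.26 kg/s

Heat released by hot stream: Q = 14.4 × 1.74 × (51.4 − 20.1) = 784.25 kJ/s
Energy balance on cold side (adiabatic exchanger): Q = ṁ_c·Cp_c·(T_c,out − T_c,in)
ṁ_c = 784.25 / [2.60 × (15.1 − -21.4)] = 8.264 kg/s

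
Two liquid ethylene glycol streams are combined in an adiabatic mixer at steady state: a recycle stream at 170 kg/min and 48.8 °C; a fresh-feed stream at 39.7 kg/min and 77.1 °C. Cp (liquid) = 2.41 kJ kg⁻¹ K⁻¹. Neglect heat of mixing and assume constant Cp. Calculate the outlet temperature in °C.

T_out = 54.2 °C

No heat crosses the boundary, so H_out = H_in.
Σ ṁᵢCp,ᵢTᵢ = 170×2.41×48.8 + 39.7×2.41×77.1 = 27370
Σ ṁᵢCp,ᵢ = 170×2.41 + 39.7×2.41 = 505.38
T_out = 27370 / 505.38 = 54.158 °C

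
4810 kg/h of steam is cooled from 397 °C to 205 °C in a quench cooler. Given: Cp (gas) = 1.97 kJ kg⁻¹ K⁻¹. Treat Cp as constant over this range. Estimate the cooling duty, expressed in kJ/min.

Q_c = 30300 kJ/min

Q = ṁ·Cp·ΔT = 4810 × 1.97 × (205 − 397) = -1.8193e+06 kJ/h
Converting: 1.8193e+06 / 3600 s = 505.37 kW
Cooling duty = 30322 kJ/min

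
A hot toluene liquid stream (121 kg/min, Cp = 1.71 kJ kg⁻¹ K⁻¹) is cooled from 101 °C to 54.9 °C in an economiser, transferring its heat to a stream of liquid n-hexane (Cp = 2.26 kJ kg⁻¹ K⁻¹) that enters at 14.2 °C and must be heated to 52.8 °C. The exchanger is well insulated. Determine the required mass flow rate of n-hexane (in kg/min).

Heat released by hot stream: Q = 121 × 1.71 × (101 − 54.9) = 9538.6 kJ/min
Energy balance on cold side (adiabatic exchanger): Q = ṁ_c·Cp_c·(T_c,out − T_c,in)
ṁ_c = 9538.6 / [2.26 × (52.8 − 14.2)] = 109.34 kg/min

ṁ_c = 109 kg/min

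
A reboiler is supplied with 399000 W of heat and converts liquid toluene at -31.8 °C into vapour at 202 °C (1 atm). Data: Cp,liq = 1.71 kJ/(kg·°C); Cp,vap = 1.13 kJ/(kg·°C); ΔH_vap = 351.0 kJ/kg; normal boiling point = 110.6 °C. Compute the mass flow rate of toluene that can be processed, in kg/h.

Δh = 1.71×(110.6−-31.8) + 351.0 + 1.13×(202−110.6) = 697.79 kJ/kg
Q = 399000 W = 399 kJ/s = 1.4364e+06 kJ/h
ṁ = Q/Δh = 1.4364e+06 / 697.79 = 2058.5 kg/h

ṁ = 2060 kg/h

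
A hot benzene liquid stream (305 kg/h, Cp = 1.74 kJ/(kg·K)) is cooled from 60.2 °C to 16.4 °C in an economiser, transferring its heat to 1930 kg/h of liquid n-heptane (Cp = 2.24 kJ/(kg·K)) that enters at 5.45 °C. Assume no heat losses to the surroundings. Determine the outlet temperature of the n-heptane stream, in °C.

Heat released by hot stream: Q = 305 × 1.74 × (60.2 − 16.4) = 23245 kJ/h
Energy balance on cold side (adiabatic exchanger): Q = ṁ_c·Cp_c·(T_c,out − T_c,in)
T_c,out = 5.45 + 23245/(1930 × 2.24) = 10.827 °C

T_c,out = 10.8 °C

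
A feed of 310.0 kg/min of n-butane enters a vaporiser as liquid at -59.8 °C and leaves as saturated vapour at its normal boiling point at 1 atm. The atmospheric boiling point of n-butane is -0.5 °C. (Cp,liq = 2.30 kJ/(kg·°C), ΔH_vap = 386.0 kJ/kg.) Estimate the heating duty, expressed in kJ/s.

liquid -59.8→-0.5 °C: 136.39 kJ/kg
vaporisation at -0.5 °C: 386 kJ/kg
Δh = 136.39 + 386 = 522.39 kJ/kg
Q = ṁ·Δh = 310.0 kg/min × 522.39 kJ/kg = 161940 kJ/min
|Q| = 2699 kW

Q = 2700 kJ/s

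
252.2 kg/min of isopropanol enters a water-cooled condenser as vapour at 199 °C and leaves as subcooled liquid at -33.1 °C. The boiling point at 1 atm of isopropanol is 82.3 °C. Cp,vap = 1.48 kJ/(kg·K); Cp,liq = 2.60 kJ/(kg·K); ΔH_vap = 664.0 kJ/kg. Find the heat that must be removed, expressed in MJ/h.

Q_c = 17200 MJ/h

vapour 199→82.3 °C: -172.72 kJ/kg
condensation at 82.3 °C: -664 kJ/kg
liquid 82.3→-33.1 °C: -300.04 kJ/kg
Δh = -172.72 + -664 + -300.04 = -1136.8 kJ/kg
Q = ṁ·Δh = 252.2 kg/min × -1136.8 kJ/kg = -286690 kJ/min
|Q| = 4778.2 kW = 17201 MJ/h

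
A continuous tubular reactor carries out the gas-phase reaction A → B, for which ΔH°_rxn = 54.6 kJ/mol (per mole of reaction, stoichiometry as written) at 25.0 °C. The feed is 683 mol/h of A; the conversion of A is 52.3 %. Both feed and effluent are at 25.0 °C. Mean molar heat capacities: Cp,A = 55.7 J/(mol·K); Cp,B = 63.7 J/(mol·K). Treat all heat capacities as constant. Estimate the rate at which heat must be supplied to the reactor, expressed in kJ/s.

Q_in = 5.42 kJ/s

Extent of reaction ξ = 0.523 × 683 = 357.21 mol/h
Reaction term: ξ·ΔH°_rxn = 357.21 × 54.6 = 19504 kJ/h
Q = ΔH = 19504 kJ/h = 5.4177 kW
Heat supplied = 5.4177 kJ/s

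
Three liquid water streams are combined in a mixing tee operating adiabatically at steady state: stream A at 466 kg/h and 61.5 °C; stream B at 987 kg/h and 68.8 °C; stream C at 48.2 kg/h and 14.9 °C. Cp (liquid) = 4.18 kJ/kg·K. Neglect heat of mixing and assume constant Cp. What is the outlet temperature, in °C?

Adiabatic, steady state ⇒ Σ ṁᵢCp,ᵢ(T_out − Tᵢ) = 0
T_out = Σ ṁᵢCp,ᵢTᵢ / Σ ṁᵢCp,ᵢ
      = 406640 / 6275 = 64.803 °C

T_out = 64.8 °C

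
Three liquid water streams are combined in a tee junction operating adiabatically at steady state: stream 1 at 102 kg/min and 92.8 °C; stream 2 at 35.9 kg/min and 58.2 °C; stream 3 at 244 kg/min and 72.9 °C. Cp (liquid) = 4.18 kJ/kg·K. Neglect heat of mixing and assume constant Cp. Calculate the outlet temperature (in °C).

T_out = 76.8 °C

Energy balance with Q = 0: Σ ṁᵢCp,ᵢ(T_out − Tᵢ) = 0
T_out = Σ ṁᵢCp,ᵢTᵢ / Σ ṁᵢCp,ᵢ
      = 122650 / 1596.3 = 76.833 °C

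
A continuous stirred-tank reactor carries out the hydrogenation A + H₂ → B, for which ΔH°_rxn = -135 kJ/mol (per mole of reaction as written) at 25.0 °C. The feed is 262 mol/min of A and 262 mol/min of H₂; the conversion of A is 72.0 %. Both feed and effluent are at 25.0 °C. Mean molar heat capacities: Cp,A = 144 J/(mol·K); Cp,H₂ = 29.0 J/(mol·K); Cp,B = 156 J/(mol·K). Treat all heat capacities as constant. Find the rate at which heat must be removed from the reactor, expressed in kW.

Q_out = 424 kW

Extent of reaction ξ = 0.720 × 262 = 188.64 mol/min
Reaction term: ξ·ΔH°_rxn = 188.64 × -135 = -25466 kJ/min
Q = ΔH = -25466 kJ/min = -424.44 kW
Heat removed = 424.44 kW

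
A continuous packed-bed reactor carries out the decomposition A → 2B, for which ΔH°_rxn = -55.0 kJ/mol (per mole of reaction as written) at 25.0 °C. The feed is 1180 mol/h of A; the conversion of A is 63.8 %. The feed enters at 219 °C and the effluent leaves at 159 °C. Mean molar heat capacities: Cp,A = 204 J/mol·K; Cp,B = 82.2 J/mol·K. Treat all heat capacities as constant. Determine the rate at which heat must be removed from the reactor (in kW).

Extent of reaction ξ = 0.638 × 1180 = 752.84 mol/h
Reaction term: ξ·ΔH°_rxn = 752.84 × -55.0 = -41406 kJ/h
Sensible, feed 219→25 °C: -46700 kJ/h
Outlet flows (mol/h): A 427.16, B 1505.7
Sensible, products 25→159 °C: 28262 kJ/h
Q = ΔH = -59844 kJ/h = -16.623 kW
Heat removed = 16.623 kW

Q_out = 16.6 kW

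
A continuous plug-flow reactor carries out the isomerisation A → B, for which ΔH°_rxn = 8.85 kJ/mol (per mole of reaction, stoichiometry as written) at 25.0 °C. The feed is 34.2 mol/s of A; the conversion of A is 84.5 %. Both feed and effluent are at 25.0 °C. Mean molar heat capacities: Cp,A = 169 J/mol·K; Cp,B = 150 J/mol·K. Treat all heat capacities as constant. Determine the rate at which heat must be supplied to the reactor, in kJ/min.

Q_in = 15300 kJ/min

Extent of reaction ξ = 0.845 × 34.2 = 28.899 mol/s
Reaction term: ξ·ΔH°_rxn = 28.899 × 8.85 = 255.76 kJ/s
Q = ΔH = 255.76 kJ/s = 255.76 kW
Heat supplied = 15345 kJ/min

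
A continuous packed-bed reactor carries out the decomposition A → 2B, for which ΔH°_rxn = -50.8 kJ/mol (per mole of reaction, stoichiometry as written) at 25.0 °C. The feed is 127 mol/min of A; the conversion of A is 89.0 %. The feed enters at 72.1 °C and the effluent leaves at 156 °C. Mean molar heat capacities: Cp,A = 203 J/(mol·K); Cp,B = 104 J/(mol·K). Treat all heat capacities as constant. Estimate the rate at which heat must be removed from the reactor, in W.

Extent of reaction ξ = 0.890 × 127 = 113.03 mol/min
Reaction term: ξ·ΔH°_rxn = 113.03 × -50.8 = -5741.9 kJ/min
Sensible, feed 72.1→25 °C: -1214.3 kJ/min
Outlet flows (mol/min): A 13.97, B 226.06
Sensible, products 25→156 °C: 3451.3 kJ/min
Q = ΔH = -3504.9 kJ/min = -58.414 kW
Heat removed = 58414 W

Q_out = 58400 W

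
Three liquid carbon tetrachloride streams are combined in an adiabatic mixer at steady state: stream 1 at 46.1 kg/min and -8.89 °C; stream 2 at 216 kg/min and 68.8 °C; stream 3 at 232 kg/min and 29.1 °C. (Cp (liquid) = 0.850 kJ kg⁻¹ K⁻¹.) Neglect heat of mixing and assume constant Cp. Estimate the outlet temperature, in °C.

T_out = 42.9 °C

Energy balance with Q = 0: Σ ṁᵢCp,ᵢ(T_out − Tᵢ) = 0
Σ ṁᵢCp,ᵢTᵢ = 46.1×0.850×-8.89 + 216×0.850×68.8 + 232×0.850×29.1 = 18022
Σ ṁᵢCp,ᵢ = 46.1×0.850 + 216×0.850 + 232×0.850 = 419.99
T_out = 18022 / 419.99 = 42.911 °C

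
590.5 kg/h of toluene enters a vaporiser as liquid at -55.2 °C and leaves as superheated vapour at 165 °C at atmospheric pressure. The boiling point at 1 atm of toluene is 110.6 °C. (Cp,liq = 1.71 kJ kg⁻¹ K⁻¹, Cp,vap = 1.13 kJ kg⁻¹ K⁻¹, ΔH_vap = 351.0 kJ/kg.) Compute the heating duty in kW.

liquid -55.2→110.6 °C: 283.52 kJ/kg
vaporisation at 110.6 °C: 351 kJ/kg
vapour 110.6→165 °C: 61.472 kJ/kg
Δh = 283.52 + 351 + 61.472 = 695.99 kJ/kg
Q = ṁ·Δh = 590.5 kg/h × 695.99 kJ/kg = 410980 kJ/h
|Q| = 114.16 kW

Q = 114 kW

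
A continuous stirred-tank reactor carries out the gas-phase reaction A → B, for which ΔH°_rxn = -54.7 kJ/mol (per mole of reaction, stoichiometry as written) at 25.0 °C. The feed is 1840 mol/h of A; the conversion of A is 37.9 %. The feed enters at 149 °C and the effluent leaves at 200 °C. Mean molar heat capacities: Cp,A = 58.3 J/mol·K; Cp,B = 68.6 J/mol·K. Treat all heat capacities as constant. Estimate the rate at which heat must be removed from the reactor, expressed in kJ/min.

Extent of reaction ξ = 0.379 × 1840 = 697.36 mol/h
Reaction term: ξ·ΔH°_rxn = 697.36 × -54.7 = -38146 kJ/h
Sensible, feed 149→25 °C: -13302 kJ/h
Outlet flows (mol/h): A 1142.6, B 697.36
Sensible, products 25→200 °C: 20030 kJ/h
Q = ΔH = -31418 kJ/h = -8.7271 kW
Heat removed = 523.63 kJ/min

Q_out = 524 kJ/min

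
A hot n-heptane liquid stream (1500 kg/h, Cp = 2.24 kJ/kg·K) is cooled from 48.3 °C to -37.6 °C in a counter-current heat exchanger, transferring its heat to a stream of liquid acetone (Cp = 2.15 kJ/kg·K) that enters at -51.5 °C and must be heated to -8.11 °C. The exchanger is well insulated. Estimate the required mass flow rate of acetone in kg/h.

ṁ_c = 3090 kg/h

Heat released by hot stream: Q = 1500 × 2.24 × (48.3 − -37.6) = 288620 kJ/h
Energy balance on cold side (adiabatic exchanger): Q = ṁ_c·Cp_c·(T_c,out − T_c,in)
ṁ_c = 288620 / [2.15 × (-8.11 − -51.5)] = 3093.9 kg/h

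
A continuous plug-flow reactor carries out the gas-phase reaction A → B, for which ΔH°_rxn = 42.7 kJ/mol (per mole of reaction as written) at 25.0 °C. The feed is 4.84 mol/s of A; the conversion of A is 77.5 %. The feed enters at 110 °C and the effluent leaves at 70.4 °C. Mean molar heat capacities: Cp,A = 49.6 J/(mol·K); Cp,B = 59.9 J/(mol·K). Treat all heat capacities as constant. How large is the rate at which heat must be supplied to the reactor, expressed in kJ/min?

Q_in = 9140 kJ/min

Extent of reaction ξ = 0.775 × 4.84 = 3.751 mol/s
Reaction term: ξ·ΔH°_rxn = 3.751 × 42.7 = 160.17 kJ/s
Sensible, feed 110→25 °C: -20.405 kJ/s
Outlet flows (mol/s): A 1.089, B 3.751
Sensible, products 25→70.4 °C: 12.653 kJ/s
Q = ΔH = 152.42 kJ/s = 152.42 kW
Heat supplied = 9144.9 kJ/min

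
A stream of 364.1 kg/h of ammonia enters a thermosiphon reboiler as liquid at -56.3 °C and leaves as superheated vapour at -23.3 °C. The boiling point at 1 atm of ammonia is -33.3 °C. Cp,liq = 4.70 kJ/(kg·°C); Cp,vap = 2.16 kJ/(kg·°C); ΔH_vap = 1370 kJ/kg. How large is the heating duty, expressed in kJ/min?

Q = 9100 kJ/min

liquid -56.3→-33.3 °C: 108.1 kJ/kg
vaporisation at -33.3 °C: 1370 kJ/kg
vapour -33.3→-23.3 °C: 21.6 kJ/kg
Δh = 108.1 + 1370 + 21.6 = 1499.7 kJ/kg
Q = ṁ·Δh = 364.1 kg/h × 1499.7 kJ/kg = 546040 kJ/h
|Q| = 151.68 kW = 9100.7 kJ/min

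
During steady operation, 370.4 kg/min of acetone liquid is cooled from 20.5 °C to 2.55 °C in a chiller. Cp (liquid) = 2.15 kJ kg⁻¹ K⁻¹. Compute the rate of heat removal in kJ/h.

Q = ṁ·Cp·ΔT = 370.4 × 2.15 × (2.55 − 20.5) = -14295 kJ/min
Converting: 14295 / 60 s = 238.24 kW
Cooling duty = 857680 kJ/h

Q_c = 858000 kJ/h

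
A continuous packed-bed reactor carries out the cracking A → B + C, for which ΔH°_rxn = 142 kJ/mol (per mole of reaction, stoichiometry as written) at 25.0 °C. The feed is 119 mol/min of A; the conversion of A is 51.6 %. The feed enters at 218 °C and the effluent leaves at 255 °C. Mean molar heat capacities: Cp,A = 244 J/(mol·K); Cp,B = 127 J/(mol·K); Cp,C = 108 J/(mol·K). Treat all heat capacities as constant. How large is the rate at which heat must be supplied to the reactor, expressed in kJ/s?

Q_in = 161 kJ/s

Extent of reaction ξ = 0.516 × 119 = 61.404 mol/min
Reaction term: ξ·ΔH°_rxn = 61.404 × 142 = 8719.4 kJ/min
Sensible, feed 218→25 °C: -5603.9 kJ/min
Outlet flows (mol/min): A 57.596, B 61.404, C 61.404
Sensible, products 25→255 °C: 6551.2 kJ/min
Q = ΔH = 9666.6 kJ/min = 161.11 kW
Heat supplied = 161.11 kJ/s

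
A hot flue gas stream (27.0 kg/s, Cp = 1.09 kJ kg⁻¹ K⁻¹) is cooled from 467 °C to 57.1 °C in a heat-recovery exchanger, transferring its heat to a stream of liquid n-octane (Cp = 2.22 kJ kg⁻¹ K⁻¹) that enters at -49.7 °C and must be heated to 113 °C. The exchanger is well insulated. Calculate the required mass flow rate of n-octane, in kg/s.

Heat released by hot stream: Q = 27.0 × 1.09 × (467 − 57.1) = 12063 kJ/s
Energy balance on cold side (adiabatic exchanger): Q = ṁ_c·Cp_c·(T_c,out − T_c,in)
ṁ_c = 12063 / [2.22 × (113 − -49.7)] = 33.399 kg/s

ṁ_c = 33.4 kg/s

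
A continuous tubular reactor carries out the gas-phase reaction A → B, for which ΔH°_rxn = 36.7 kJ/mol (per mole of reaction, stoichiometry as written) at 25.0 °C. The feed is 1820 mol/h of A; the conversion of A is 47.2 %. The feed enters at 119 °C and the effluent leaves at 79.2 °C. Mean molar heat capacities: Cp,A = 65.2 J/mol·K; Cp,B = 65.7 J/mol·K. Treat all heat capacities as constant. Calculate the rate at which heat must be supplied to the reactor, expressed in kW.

Extent of reaction ξ = 0.472 × 1820 = 859.04 mol/h
Reaction term: ξ·ΔH°_rxn = 859.04 × 36.7 = 31527 kJ/h
Sensible, feed 119→25 °C: -11154 kJ/h
Outlet flows (mol/h): A 960.96, B 859.04
Sensible, products 25→79.2 °C: 6454.9 kJ/h
Q = ΔH = 26827 kJ/h = 7.452 kW
Heat supplied = 7.452 kW

Q_in = 7.45 kW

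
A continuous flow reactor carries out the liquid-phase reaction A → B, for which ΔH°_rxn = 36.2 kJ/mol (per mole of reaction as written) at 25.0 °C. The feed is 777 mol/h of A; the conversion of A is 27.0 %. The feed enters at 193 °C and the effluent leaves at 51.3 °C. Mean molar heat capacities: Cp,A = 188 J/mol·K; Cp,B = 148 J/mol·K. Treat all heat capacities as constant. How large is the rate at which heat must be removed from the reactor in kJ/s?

Extent of reaction ξ = 0.270 × 777 = 209.79 mol/h
Reaction term: ξ·ΔH°_rxn = 209.79 × 36.2 = 7594.4 kJ/h
Sensible, feed 193→25 °C: -24541 kJ/h
Outlet flows (mol/h): A 567.21, B 209.79
Sensible, products 25→51.3 °C: 3621.1 kJ/h
Q = ΔH = -13325 kJ/h = -3.7015 kW
Heat removed = 3.7015 kJ/s

Q_out = 3.70 kJ/s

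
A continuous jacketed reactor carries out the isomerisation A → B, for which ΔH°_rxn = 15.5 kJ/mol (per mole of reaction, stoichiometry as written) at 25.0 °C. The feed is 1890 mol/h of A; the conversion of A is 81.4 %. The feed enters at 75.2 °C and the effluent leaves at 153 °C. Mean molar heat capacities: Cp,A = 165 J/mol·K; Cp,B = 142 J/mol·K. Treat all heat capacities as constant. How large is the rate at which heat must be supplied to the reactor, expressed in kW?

Q_in = 12.1 kW

Extent of reaction ξ = 0.814 × 1890 = 1538.5 mol/h
Reaction term: ξ·ΔH°_rxn = 1538.5 × 15.5 = 23846 kJ/h
Sensible, feed 75.2→25 °C: -15655 kJ/h
Outlet flows (mol/h): A 351.54, B 1538.5
Sensible, products 25→153 °C: 35388 kJ/h
Q = ΔH = 43579 kJ/h = 12.105 kW
Heat supplied = 12.105 kW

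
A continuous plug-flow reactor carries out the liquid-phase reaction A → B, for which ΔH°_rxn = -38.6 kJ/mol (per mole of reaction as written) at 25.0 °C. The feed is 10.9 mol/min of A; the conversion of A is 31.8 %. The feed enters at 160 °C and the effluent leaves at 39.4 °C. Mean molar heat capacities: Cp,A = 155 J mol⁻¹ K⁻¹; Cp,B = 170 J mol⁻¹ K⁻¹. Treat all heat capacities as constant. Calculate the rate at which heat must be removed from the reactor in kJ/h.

Q_out = 20200 kJ/h

Extent of reaction ξ = 0.318 × 10.9 = 3.4662 mol/min
Reaction term: ξ·ΔH°_rxn = 3.4662 × -38.6 = -133.8 kJ/min
Sensible, feed 160→25 °C: -228.08 kJ/min
Outlet flows (mol/min): A 7.4338, B 3.4662
Sensible, products 25→39.4 °C: 25.077 kJ/min
Q = ΔH = -336.8 kJ/min = -5.6133 kW
Heat removed = 20208 kJ/h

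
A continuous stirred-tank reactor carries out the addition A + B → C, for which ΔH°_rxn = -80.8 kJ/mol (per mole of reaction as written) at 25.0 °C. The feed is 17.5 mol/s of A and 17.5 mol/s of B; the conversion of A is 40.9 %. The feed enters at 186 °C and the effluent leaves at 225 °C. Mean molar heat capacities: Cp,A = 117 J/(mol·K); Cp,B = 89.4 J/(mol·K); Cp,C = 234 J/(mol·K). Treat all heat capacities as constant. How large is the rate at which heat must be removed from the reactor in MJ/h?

Q_out = 1430 MJ/h

Extent of reaction ξ = 0.409 × 17.5 = 7.1575 mol/s
Reaction term: ξ·ΔH°_rxn = 7.1575 × -80.8 = -578.33 kJ/s
Sensible, feed 186→25 °C: -581.53 kJ/s
Outlet flows (mol/s): A 10.343, B 10.343, C 7.1575
Sensible, products 25→225 °C: 761.91 kJ/s
Q = ΔH = -397.95 kJ/s = -397.95 kW
Heat removed = 1432.6 MJ/h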